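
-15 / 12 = -1.25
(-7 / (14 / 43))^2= 1849 / 4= 462.25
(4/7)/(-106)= -2/371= -0.01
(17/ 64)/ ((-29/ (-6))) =51/ 928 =0.05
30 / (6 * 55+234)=0.05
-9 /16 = -0.56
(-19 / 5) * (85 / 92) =-3.51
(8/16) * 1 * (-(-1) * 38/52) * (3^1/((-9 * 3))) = -19/468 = -0.04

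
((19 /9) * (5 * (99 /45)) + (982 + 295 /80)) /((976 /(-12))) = -145283 /11712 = -12.40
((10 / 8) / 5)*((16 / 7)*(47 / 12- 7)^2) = 1369 / 252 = 5.43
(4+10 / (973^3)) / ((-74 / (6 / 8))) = -5527003917 / 136332762916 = -0.04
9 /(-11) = -9 /11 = -0.82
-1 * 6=-6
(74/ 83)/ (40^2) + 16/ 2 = 531237/ 66400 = 8.00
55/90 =11/18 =0.61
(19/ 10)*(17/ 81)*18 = 323/ 45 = 7.18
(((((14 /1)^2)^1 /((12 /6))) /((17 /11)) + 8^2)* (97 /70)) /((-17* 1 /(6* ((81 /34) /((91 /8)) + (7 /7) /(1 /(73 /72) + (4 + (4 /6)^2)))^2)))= -1487323472711711913 /154087074688193920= -9.65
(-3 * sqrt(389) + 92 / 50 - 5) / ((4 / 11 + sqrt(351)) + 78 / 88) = -144 * sqrt(15171) / 5591 - 3792 * sqrt(39) / 139775 + 316 / 27955 + 60 * sqrt(389) / 5591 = -3.12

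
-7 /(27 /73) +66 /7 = -1795 /189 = -9.50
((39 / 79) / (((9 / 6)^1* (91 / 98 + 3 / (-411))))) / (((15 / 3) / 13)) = 648284 / 697965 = 0.93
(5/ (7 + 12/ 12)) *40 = 25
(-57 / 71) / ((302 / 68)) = -1938 / 10721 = -0.18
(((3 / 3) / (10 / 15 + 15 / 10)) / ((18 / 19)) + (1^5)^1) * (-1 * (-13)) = 58 / 3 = 19.33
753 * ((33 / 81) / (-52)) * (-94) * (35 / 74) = 4541845 / 17316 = 262.29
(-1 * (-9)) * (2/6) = 3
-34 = -34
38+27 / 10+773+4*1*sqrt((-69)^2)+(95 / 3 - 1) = 33611 / 30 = 1120.37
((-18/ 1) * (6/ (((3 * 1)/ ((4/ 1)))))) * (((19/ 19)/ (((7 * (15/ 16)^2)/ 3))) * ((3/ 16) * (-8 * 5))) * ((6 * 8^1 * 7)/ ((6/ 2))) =294912/ 5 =58982.40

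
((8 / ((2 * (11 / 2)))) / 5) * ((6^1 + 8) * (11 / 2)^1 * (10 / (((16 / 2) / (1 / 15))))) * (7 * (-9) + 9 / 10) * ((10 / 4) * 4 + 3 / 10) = -149247 / 250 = -596.99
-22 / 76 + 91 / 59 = 2809 / 2242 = 1.25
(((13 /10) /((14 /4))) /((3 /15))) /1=13 /7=1.86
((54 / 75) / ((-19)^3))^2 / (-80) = -81 / 588073512500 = -0.00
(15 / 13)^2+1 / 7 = 1744 / 1183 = 1.47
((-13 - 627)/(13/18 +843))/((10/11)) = -12672/15187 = -0.83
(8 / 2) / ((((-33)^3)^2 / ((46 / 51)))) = 184 / 65864866419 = 0.00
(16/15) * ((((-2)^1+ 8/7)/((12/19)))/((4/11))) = -418/105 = -3.98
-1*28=-28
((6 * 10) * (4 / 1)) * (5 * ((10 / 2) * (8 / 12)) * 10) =40000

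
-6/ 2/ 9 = -1/ 3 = -0.33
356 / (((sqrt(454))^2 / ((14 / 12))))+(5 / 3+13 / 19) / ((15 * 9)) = 1628413 / 1746765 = 0.93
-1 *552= -552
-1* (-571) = 571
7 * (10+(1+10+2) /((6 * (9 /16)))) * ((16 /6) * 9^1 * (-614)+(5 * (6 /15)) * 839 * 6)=-452623.11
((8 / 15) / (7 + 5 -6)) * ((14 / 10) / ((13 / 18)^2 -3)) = -1008 / 20075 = -0.05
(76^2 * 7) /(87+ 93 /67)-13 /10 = 1929461 /4230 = 456.14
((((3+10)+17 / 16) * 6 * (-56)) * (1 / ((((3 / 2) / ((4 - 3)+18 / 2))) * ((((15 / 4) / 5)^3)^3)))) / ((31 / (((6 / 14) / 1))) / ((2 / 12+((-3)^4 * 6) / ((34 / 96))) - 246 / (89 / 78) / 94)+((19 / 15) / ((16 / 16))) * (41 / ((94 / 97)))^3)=-2227432202476385730560000 / 509320437976668275187921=-4.37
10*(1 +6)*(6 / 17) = 420 / 17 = 24.71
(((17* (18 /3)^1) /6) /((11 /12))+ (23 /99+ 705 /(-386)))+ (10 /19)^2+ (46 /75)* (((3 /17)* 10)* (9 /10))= 9701893021 /532998450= 18.20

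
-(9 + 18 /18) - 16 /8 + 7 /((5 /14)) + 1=8.60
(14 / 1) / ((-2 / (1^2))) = -7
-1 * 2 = -2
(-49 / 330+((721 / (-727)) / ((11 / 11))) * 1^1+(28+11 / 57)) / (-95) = -41104761 / 144345850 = -0.28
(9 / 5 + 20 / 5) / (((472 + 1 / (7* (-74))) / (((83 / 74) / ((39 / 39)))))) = 0.01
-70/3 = -23.33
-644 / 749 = -0.86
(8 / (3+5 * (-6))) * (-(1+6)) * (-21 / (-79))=392 / 711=0.55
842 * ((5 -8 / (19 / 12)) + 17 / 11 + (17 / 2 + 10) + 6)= 4574165 / 209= 21885.96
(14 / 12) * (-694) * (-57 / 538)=46151 / 538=85.78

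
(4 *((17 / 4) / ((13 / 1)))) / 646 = 1 / 494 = 0.00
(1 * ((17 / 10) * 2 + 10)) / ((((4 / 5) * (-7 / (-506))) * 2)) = 16951 / 28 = 605.39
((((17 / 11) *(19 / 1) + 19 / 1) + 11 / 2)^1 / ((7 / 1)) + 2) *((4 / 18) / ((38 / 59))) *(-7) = -88087 / 3762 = -23.41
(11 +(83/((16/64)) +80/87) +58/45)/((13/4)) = 1801988/16965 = 106.22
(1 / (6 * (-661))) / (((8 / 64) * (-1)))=4 / 1983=0.00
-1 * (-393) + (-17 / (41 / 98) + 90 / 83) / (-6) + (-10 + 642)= 10531519 / 10209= 1031.59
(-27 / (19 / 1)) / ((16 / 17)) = -459 / 304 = -1.51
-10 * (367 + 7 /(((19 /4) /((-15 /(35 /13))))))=-68170 /19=-3587.89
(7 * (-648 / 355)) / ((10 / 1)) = -2268 / 1775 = -1.28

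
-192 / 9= -64 / 3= -21.33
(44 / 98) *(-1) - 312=-312.45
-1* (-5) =5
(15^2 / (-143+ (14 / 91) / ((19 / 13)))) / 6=-95 / 362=-0.26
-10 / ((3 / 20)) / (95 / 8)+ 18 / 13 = -3134 / 741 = -4.23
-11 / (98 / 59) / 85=-649 / 8330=-0.08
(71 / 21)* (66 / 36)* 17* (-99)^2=14458653 / 14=1032760.93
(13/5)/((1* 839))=13/4195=0.00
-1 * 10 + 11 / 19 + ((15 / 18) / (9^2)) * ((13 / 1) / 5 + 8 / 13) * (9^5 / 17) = 885835 / 8398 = 105.48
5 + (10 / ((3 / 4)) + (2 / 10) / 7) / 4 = 3503 / 420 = 8.34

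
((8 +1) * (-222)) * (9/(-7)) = 17982/7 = 2568.86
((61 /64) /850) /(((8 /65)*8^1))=793 /696320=0.00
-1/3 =-0.33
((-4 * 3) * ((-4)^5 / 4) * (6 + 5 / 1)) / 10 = 16896 / 5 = 3379.20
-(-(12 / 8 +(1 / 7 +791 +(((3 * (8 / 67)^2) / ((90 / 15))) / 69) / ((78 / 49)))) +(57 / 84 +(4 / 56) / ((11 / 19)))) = 420875795555 / 531515556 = 791.84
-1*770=-770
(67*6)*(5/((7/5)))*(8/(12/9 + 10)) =1013.45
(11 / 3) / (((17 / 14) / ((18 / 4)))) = 231 / 17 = 13.59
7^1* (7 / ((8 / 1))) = 49 / 8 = 6.12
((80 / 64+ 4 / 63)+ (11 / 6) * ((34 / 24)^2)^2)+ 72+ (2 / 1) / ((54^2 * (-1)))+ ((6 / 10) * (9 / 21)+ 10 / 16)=1065725827 / 13063680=81.58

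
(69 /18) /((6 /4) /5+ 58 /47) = 2.50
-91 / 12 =-7.58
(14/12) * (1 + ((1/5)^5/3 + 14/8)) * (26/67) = 9384739/7537500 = 1.25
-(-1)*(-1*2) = -2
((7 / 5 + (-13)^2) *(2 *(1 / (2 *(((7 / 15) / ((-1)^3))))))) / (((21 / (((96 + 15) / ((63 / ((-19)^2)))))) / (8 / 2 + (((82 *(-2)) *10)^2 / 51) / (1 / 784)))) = -7998914723854352 / 17493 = -457263746861.85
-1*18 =-18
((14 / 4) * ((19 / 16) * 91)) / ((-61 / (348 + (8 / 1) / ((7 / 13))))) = -1097915 / 488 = -2249.83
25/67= 0.37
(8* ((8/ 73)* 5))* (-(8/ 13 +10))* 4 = -186.13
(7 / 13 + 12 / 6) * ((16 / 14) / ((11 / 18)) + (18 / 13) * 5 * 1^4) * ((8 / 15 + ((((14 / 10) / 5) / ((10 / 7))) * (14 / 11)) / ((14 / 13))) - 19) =-662082039 / 1626625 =-407.03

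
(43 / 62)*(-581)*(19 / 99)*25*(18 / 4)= -11866925 / 1364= -8700.09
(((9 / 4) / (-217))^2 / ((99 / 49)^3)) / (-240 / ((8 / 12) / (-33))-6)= 2401 / 2187061420896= 0.00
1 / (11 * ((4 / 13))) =13 / 44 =0.30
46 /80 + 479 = 19183 /40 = 479.58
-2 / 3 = -0.67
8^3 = 512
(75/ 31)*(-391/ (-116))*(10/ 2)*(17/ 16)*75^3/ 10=210315234375/ 115072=1827683.84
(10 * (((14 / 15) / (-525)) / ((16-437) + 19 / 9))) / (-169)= -2 / 7964125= -0.00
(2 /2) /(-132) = -1 /132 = -0.01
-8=-8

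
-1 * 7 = -7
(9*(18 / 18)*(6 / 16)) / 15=9 / 40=0.22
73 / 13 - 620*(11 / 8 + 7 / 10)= -33303 / 26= -1280.88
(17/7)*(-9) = -153/7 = -21.86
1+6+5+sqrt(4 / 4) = 13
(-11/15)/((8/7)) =-77/120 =-0.64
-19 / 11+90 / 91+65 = 64326 / 1001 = 64.26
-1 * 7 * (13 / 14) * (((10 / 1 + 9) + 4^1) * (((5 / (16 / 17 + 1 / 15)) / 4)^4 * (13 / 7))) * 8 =-10272006362109375 / 1954386739648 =-5255.87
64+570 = 634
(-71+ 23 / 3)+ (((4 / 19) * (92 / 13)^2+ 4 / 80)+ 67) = 2747413 / 192660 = 14.26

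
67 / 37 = 1.81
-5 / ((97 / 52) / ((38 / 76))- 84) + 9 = 18913 / 2087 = 9.06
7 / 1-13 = -6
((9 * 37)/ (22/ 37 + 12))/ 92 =0.29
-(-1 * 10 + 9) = 1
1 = 1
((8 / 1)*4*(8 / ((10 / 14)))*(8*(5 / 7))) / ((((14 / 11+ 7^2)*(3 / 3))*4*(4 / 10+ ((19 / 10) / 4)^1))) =45056 / 3871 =11.64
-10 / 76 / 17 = -5 / 646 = -0.01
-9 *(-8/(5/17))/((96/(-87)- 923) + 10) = -35496/132545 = -0.27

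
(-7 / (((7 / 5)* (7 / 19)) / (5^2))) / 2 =-2375 / 14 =-169.64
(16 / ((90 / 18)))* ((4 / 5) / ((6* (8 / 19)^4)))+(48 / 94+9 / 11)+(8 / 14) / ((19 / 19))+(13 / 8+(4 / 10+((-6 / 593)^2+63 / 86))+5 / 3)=10454030237960513 / 525336599356800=19.90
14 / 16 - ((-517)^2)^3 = -152768299899668545 / 8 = -19096037487458568.12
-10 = -10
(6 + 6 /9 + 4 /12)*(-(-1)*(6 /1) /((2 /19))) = 399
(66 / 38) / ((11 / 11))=1.74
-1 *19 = -19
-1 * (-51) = 51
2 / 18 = 1 / 9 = 0.11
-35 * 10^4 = -350000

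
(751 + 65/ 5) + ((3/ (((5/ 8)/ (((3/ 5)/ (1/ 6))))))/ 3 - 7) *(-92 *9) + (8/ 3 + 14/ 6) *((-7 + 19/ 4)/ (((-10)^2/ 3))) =716153/ 400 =1790.38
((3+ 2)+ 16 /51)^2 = 73441 /2601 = 28.24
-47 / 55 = -0.85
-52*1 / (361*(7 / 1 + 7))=-26 / 2527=-0.01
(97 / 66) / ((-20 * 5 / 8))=-97 / 825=-0.12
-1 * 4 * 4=-16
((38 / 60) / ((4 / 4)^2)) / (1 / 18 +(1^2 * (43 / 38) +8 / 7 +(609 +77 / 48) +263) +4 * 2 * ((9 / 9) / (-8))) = 60648 / 83783695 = 0.00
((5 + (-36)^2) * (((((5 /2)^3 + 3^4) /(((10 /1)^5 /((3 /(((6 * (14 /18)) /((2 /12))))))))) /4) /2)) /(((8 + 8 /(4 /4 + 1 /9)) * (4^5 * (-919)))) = -3017019 /2563285975040000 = -0.00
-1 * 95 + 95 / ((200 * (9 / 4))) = -8531 / 90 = -94.79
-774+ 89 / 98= -75763 / 98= -773.09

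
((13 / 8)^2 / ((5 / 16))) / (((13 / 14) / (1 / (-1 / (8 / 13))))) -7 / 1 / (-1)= 7 / 5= 1.40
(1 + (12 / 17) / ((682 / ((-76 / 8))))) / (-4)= -1435 / 5797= -0.25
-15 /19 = -0.79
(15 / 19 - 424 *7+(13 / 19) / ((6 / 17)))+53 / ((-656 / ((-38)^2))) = -28809943 / 9348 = -3081.94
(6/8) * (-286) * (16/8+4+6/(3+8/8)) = -1608.75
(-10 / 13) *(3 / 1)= -30 / 13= -2.31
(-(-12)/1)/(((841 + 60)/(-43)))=-516/901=-0.57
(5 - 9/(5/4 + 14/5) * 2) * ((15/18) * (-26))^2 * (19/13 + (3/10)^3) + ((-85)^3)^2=244392886376563/648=377149516013.21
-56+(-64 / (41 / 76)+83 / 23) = -161277 / 943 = -171.03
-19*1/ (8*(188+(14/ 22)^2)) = -2299/ 182376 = -0.01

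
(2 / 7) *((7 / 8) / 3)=1 / 12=0.08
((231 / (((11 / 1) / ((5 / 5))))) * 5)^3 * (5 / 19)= 5788125 / 19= 304638.16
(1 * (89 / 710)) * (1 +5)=0.75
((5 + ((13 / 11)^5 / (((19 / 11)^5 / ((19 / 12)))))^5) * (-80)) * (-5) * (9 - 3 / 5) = 1637124922543433615687896734794855 / 97433211201959123637177717792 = 16802.53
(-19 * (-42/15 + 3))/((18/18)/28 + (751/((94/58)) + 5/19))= -475076/57969505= -0.01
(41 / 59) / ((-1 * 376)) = -41 / 22184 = -0.00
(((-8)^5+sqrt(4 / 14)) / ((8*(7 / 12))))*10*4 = -1966080 / 7+60*sqrt(14) / 49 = -280863.99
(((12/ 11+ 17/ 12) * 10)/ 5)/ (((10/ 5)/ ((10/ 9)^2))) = 8275/ 2673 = 3.10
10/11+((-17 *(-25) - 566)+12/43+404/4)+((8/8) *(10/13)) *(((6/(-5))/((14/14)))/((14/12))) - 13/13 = -1747677/43043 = -40.60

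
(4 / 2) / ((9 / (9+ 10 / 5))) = 22 / 9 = 2.44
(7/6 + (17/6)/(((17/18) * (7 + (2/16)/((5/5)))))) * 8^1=724/57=12.70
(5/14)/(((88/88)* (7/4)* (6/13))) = 65/147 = 0.44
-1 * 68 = -68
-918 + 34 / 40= -18343 / 20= -917.15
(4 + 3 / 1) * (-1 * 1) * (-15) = 105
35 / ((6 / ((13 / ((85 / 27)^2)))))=22113 / 2890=7.65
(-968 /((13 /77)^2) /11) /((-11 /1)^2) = -4312 /169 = -25.51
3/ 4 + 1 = 7/ 4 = 1.75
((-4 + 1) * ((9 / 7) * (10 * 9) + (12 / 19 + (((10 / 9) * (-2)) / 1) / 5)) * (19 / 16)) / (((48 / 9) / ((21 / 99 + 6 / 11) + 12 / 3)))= -10890619 / 29568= -368.32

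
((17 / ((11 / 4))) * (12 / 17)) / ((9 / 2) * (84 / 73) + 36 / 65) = 37960 / 49863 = 0.76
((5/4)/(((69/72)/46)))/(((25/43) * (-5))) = -516/25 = -20.64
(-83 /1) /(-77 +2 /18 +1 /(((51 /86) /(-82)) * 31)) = 393669 /385840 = 1.02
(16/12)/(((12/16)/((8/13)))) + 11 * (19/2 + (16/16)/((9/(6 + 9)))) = 28999/234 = 123.93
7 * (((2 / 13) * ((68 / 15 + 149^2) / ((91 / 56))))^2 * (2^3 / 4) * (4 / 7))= 227213895452672 / 6426225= 35357289.15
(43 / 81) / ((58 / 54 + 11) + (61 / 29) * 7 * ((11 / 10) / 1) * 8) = 6235 / 1663638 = 0.00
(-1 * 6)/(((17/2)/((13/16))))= -39/68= -0.57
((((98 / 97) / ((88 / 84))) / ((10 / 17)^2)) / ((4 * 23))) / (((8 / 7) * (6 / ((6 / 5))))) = 2081667 / 392656000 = 0.01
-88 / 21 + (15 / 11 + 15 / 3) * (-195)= -287618 / 231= -1245.10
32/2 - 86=-70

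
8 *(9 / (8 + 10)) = 4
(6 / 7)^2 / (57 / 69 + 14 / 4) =1656 / 9751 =0.17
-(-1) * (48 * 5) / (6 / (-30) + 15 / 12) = 1600 / 7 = 228.57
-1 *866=-866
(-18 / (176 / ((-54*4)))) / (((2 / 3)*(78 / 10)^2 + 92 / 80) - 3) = 24300 / 42581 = 0.57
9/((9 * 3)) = 1/3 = 0.33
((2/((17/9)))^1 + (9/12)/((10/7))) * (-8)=-1077/85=-12.67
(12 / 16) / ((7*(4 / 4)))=3 / 28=0.11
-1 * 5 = -5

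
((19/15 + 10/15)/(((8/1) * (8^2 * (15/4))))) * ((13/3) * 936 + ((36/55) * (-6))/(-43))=5795563/1419000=4.08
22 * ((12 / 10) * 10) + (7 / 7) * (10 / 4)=533 / 2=266.50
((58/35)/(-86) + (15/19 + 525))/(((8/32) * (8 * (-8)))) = -15034399/457520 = -32.86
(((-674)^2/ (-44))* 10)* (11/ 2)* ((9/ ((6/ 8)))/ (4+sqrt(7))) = -9085520/ 3+2271380* sqrt(7)/ 3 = -1025337.80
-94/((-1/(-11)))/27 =-1034/27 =-38.30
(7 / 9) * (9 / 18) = 7 / 18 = 0.39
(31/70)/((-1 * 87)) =-31/6090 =-0.01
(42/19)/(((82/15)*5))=0.08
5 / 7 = 0.71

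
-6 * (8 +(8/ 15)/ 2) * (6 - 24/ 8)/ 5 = -744/ 25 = -29.76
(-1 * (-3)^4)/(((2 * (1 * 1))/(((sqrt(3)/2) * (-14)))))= 567 * sqrt(3)/2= 491.04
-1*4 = -4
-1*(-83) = 83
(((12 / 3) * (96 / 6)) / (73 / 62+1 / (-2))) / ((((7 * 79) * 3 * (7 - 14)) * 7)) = -1984 / 1707111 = -0.00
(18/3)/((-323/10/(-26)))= 4.83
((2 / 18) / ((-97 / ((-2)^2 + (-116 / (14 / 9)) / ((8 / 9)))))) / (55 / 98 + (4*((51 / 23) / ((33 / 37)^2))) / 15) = 0.07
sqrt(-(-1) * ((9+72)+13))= sqrt(94)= 9.70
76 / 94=38 / 47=0.81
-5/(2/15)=-75/2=-37.50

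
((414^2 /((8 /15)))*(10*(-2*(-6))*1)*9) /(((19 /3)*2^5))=260307675 /152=1712550.49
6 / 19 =0.32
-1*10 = -10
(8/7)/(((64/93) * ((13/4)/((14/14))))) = 93/182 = 0.51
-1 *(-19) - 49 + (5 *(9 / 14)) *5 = -195 / 14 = -13.93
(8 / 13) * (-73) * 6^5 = -4541184 / 13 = -349321.85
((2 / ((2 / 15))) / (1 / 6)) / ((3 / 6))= 180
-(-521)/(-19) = -521/19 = -27.42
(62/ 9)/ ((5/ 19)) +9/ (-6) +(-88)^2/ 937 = 2778037/ 84330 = 32.94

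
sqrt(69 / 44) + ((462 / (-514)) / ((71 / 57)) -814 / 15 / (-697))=-122807927 / 190772385 + sqrt(759) / 22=0.61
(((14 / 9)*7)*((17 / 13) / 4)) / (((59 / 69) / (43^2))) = 35424991 / 4602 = 7697.74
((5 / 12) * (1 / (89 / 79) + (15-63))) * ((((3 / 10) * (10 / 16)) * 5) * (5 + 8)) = -1362725 / 5696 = -239.24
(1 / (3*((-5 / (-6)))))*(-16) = -32 / 5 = -6.40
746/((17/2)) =1492/17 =87.76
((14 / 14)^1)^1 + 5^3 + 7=133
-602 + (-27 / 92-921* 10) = -902731 / 92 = -9812.29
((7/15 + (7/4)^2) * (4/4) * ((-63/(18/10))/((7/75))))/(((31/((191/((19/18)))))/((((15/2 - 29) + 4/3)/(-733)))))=-1468126275/6907792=-212.53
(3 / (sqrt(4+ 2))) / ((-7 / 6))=-3 * sqrt(6) / 7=-1.05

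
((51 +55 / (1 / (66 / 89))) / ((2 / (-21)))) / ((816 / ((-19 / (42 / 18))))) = 465633 / 48416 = 9.62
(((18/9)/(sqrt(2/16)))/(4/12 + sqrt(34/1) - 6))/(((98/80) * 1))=28.11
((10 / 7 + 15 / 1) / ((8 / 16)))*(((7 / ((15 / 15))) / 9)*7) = 1610 / 9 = 178.89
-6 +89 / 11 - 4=-1.91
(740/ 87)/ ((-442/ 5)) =-1850/ 19227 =-0.10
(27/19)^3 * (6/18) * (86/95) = 564246/651605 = 0.87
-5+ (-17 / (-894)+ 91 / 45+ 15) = 161473 / 13410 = 12.04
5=5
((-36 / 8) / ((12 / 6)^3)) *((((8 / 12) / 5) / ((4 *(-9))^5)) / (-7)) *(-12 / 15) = 1 / 7054387200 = 0.00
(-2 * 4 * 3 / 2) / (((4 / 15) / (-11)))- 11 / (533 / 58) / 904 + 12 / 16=29858447 / 60229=495.75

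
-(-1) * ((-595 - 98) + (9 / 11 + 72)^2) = 557748 / 121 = 4609.49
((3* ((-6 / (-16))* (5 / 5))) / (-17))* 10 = -45 / 68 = -0.66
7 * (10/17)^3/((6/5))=17500/14739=1.19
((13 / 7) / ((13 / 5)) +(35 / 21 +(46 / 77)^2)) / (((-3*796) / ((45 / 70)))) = -0.00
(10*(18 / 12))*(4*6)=360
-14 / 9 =-1.56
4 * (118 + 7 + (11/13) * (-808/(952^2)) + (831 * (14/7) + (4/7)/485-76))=1222134819973/178570210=6844.00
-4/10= -2/5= -0.40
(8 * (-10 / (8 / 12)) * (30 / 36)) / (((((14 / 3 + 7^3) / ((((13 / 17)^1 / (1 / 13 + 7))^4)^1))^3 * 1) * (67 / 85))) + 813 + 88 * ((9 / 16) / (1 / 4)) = 242109012060004598160745270456115385857364925447473 / 239474789376859147539641170184103745141413511168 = 1011.00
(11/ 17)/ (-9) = -11/ 153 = -0.07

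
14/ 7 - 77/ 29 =-19/ 29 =-0.66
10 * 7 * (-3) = -210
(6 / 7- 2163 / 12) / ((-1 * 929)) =5023 / 26012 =0.19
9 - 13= -4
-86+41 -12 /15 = -229 /5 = -45.80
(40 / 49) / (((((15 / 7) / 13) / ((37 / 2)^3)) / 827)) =544570403 / 21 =25931923.95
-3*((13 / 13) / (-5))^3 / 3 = 0.01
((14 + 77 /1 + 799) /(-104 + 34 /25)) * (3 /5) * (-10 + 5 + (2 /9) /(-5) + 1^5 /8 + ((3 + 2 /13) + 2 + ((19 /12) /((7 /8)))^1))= -29796755 /2802072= -10.63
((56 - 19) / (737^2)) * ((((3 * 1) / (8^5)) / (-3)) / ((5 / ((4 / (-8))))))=37 / 177985617920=0.00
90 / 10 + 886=895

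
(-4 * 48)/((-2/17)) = 1632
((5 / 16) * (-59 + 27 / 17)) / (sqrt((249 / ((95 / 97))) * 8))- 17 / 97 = -305 * sqrt(4589070) / 1642404- 17 / 97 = -0.57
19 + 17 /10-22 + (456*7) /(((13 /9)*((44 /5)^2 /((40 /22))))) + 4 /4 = 8925591 /173030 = 51.58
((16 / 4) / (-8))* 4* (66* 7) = -924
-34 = -34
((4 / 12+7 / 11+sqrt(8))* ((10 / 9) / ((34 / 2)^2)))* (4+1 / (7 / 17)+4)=23360 / 600831+1460* sqrt(2) / 18207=0.15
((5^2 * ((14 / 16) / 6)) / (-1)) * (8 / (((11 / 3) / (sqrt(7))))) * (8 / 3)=-700 * sqrt(7) / 33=-56.12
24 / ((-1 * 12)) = -2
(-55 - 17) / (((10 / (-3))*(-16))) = -27 / 20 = -1.35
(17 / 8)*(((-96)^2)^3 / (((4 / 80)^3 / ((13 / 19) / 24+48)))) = 12143084666093568000 / 19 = 639109719268082526.32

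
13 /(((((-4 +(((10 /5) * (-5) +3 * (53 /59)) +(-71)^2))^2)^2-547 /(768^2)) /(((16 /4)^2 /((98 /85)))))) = 63180455356661760 /224126463576376128801163291133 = 0.00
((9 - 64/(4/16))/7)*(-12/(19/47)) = 7332/7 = 1047.43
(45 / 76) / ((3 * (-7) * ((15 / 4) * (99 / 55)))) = -5 / 1197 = -0.00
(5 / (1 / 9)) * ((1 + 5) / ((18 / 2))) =30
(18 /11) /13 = 0.13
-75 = -75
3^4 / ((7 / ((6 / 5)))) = 486 / 35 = 13.89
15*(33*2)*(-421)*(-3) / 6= 208395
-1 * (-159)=159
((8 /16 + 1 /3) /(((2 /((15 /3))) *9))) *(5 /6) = 0.19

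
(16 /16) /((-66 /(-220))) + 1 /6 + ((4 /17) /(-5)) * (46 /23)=579 /170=3.41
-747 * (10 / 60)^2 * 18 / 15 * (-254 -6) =6474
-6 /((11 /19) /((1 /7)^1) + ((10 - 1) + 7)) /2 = -19 /127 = -0.15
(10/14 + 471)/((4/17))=28067/14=2004.79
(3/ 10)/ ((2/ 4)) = 3/ 5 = 0.60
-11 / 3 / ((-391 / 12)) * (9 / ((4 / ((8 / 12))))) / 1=66 / 391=0.17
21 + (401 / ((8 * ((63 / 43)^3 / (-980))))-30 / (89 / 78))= -15624.69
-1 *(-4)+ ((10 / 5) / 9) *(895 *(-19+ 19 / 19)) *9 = -32216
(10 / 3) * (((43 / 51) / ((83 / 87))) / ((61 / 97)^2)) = 117330230 / 15750993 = 7.45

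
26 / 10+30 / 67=1021 / 335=3.05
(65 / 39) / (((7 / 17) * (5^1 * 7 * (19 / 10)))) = 170 / 2793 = 0.06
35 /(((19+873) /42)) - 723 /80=-131829 /17840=-7.39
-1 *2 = -2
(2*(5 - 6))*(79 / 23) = -158 / 23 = -6.87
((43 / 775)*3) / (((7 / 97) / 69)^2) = 5778716121 / 37975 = 152171.59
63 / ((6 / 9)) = 189 / 2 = 94.50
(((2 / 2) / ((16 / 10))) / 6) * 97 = 485 / 48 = 10.10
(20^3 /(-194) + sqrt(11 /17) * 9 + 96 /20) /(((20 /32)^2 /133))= -150424064 /12125 + 76608 * sqrt(187) /425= -9941.17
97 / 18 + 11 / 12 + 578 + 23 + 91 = 25139 / 36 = 698.31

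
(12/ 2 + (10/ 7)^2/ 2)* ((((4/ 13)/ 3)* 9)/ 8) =516/ 637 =0.81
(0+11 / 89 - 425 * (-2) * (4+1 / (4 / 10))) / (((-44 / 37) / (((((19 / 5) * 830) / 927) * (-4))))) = 19128202576 / 302511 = 63231.43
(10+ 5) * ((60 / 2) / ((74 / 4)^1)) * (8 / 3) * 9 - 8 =21304 / 37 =575.78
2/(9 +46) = 2/55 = 0.04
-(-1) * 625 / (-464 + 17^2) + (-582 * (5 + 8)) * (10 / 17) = -530045 / 119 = -4454.16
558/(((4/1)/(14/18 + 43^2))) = 258044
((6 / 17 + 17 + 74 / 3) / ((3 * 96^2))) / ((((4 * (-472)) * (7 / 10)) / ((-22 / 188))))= 117865 / 875854135296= 0.00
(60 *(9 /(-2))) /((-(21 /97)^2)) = 5760.61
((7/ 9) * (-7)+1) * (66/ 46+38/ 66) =-61040/ 6831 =-8.94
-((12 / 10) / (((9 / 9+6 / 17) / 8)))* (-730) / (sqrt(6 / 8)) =79424* sqrt(3) / 23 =5981.15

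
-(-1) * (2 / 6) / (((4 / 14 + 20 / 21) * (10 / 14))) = 49 / 130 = 0.38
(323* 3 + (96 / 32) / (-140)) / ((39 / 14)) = 45219 / 130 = 347.84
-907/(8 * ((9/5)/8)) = -503.89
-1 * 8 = -8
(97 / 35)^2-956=-1161691 / 1225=-948.32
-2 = -2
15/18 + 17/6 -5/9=28/9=3.11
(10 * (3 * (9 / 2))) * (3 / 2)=405 / 2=202.50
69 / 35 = 1.97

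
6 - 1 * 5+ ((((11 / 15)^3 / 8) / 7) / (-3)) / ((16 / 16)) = 565669 / 567000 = 1.00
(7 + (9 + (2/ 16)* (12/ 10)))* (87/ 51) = 27.55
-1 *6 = -6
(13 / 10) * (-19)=-247 / 10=-24.70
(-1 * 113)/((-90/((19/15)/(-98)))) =-0.02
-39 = -39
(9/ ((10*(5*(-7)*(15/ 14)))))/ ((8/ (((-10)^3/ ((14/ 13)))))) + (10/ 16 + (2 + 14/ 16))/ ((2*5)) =439/ 140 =3.14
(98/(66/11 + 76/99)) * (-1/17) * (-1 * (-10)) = -8.52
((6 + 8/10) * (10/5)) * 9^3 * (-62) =-3073464/5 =-614692.80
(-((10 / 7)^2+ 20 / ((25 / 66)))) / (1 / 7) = -13436 / 35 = -383.89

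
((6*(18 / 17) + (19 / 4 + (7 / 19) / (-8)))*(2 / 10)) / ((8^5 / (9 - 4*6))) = -85713 / 84672512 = -0.00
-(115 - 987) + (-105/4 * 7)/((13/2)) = 21937/26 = 843.73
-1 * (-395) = 395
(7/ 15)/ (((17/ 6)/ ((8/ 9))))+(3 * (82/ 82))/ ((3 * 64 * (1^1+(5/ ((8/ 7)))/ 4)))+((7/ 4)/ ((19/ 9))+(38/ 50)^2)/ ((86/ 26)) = 12125069543/ 20937667500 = 0.58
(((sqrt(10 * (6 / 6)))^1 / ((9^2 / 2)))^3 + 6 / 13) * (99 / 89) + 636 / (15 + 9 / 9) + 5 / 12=880 * sqrt(10) / 5255361 + 282401 / 6942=40.68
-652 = -652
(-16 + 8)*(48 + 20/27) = -10528/27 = -389.93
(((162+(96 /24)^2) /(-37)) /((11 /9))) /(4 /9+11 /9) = -4806 /2035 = -2.36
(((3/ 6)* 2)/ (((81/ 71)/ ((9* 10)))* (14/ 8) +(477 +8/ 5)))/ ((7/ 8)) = 22720/ 9515009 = 0.00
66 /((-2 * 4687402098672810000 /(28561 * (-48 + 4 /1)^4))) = -5026736 /6669913966875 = -0.00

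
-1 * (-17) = 17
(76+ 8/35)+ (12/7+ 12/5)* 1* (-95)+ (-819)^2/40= 4607231/280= 16454.40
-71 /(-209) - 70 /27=-12713 /5643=-2.25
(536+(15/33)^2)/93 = 21627/3751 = 5.77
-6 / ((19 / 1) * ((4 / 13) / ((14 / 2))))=-7.18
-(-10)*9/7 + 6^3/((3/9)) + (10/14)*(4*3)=4686/7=669.43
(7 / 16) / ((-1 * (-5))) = 7 / 80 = 0.09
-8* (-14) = 112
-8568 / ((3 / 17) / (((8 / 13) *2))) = -776832 / 13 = -59756.31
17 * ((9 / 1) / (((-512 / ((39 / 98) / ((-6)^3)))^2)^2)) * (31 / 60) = 15051647 / 1135593435495241842992087040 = 0.00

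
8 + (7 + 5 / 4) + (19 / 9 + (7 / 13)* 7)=10357 / 468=22.13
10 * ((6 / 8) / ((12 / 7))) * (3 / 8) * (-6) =-315 / 32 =-9.84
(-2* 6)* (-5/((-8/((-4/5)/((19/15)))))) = 4.74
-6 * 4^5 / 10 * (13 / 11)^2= -519168 / 605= -858.13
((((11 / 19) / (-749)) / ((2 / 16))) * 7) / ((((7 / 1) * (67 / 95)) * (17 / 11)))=-4840 / 853111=-0.01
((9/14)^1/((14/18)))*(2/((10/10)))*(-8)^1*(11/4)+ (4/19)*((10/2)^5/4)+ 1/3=358732/2793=128.44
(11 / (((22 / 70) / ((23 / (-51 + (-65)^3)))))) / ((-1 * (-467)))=-805 / 128273692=-0.00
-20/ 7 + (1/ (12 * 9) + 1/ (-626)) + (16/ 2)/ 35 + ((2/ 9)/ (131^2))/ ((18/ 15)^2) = -159643241399/ 60911596620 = -2.62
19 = 19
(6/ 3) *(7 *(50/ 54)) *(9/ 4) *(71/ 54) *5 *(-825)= -17084375/ 108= -158188.66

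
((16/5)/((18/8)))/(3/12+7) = 256/1305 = 0.20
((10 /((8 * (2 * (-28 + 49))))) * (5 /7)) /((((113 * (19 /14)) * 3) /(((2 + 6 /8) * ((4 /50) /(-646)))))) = -11 /699028848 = -0.00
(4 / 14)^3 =8 / 343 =0.02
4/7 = 0.57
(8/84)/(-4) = -1/42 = -0.02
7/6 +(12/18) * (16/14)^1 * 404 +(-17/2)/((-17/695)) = 13786/21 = 656.48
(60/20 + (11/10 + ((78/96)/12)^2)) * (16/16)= 756557/184320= 4.10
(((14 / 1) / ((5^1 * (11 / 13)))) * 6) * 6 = 6552 / 55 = 119.13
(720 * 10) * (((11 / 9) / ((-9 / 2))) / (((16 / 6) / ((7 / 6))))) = -7700 / 9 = -855.56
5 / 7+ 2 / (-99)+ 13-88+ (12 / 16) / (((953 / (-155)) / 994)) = -258303329 / 1320858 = -195.56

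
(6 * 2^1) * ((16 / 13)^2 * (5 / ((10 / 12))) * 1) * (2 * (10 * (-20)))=-7372800 / 169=-43626.04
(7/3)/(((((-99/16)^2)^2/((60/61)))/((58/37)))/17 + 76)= 9046589440/511466861217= 0.02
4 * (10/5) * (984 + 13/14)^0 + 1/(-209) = 1671/209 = 8.00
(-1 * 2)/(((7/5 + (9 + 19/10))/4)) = -80/123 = -0.65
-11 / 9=-1.22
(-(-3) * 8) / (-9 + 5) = -6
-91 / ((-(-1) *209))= -91 / 209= -0.44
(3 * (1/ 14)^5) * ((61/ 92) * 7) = 183/ 7068544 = 0.00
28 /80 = 7 /20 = 0.35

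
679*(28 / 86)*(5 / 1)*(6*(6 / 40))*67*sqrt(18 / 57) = 2866059*sqrt(114) / 817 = 37455.49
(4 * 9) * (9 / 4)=81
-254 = -254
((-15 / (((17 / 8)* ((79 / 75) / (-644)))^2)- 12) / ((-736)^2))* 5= -2799495054735 / 244257362176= -11.46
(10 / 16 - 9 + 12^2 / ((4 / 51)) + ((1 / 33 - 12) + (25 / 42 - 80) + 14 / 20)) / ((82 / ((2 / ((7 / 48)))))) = 32098846 / 110495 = 290.50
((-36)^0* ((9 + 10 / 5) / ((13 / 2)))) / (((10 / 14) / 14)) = 2156 / 65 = 33.17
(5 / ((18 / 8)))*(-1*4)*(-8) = 640 / 9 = 71.11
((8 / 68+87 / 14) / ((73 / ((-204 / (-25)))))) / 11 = 822 / 12775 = 0.06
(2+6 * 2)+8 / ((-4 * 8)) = 55 / 4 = 13.75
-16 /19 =-0.84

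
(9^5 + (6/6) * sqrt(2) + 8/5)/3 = sqrt(2)/3 + 295253/15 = 19684.00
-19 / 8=-2.38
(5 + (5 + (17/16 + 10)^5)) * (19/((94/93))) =306993438766839/98566144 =3114593.17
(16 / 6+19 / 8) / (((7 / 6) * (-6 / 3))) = -121 / 56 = -2.16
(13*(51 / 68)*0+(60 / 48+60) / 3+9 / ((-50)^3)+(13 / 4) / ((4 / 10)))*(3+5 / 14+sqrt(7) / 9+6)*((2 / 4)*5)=5351549*sqrt(7) / 675000+100150417 / 150000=688.65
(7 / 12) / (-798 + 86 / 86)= -7 / 9564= -0.00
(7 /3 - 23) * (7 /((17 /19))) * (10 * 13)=-1071980 /51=-21019.22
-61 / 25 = -2.44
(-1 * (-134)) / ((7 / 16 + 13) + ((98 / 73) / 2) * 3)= 156512 / 18047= 8.67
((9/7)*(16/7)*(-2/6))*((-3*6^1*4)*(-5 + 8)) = 10368/49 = 211.59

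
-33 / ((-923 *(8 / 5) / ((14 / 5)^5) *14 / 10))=2.75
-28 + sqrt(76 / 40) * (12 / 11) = -28 + 6 * sqrt(190) / 55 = -26.50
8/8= 1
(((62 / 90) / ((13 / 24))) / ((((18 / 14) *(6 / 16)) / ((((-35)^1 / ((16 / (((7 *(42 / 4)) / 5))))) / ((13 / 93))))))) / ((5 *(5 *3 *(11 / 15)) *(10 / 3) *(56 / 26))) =-329623 / 214500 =-1.54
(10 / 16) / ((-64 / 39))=-195 / 512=-0.38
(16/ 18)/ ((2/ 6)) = 8/ 3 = 2.67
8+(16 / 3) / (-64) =95 / 12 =7.92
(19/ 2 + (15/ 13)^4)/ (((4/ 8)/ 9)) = 5795181/ 28561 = 202.91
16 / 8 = 2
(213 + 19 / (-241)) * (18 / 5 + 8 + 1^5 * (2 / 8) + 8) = 10185829 / 2410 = 4226.49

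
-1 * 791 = -791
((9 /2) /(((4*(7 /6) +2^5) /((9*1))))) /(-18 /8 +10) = 243 /1705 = 0.14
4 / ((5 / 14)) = 56 / 5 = 11.20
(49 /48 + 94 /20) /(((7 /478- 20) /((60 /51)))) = -328147 /974406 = -0.34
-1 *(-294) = 294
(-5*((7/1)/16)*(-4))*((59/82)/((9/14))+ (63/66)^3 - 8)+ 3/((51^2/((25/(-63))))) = -5016853267445/95383122912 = -52.60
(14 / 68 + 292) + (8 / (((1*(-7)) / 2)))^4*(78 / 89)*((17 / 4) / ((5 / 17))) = 637.87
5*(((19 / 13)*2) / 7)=190 / 91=2.09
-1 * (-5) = 5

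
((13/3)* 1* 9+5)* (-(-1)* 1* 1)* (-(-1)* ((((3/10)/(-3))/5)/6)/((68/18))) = -0.04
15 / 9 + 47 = 146 / 3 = 48.67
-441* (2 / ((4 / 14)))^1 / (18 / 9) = -1543.50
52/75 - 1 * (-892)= 66952/75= 892.69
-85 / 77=-1.10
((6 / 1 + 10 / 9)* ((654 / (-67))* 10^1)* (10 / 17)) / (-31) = 1395200 / 105927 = 13.17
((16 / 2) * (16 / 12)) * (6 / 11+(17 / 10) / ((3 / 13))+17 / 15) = 3184 / 33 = 96.48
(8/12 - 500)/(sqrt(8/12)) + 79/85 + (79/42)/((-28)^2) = -610.62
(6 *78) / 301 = 468 / 301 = 1.55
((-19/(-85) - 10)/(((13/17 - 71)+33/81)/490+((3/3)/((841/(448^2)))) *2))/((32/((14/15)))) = -2157414777/3610148735560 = -0.00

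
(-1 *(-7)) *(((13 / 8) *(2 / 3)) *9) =273 / 4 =68.25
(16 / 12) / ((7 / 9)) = 12 / 7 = 1.71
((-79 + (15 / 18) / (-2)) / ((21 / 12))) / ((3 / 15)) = -4765 / 21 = -226.90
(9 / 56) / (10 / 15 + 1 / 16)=54 / 245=0.22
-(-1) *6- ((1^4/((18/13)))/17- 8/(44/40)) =44533/3366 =13.23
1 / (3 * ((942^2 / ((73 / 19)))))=73 / 50579748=0.00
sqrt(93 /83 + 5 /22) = sqrt(4493786) /1826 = 1.16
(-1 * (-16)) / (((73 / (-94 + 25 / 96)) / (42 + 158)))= -899900 / 219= -4109.13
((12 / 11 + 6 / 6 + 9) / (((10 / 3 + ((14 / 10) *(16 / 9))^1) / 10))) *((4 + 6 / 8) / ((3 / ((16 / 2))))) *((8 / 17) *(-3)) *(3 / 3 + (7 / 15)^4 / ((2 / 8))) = -2233773152 / 5511825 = -405.27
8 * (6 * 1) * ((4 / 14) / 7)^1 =96 / 49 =1.96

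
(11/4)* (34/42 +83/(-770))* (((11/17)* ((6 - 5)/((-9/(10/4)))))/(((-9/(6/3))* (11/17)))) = 0.12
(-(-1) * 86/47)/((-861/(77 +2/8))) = -4429/26978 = -0.16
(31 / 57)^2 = 961 / 3249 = 0.30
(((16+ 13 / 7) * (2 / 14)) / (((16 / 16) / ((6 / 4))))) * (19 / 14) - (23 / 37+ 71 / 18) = 286499 / 456876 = 0.63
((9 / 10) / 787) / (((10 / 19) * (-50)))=-171 / 3935000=-0.00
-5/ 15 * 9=-3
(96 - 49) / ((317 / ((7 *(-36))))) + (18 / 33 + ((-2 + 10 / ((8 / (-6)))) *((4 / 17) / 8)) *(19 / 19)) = -8796229 / 237116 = -37.10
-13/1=-13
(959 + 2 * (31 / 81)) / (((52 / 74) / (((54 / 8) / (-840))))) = -10.98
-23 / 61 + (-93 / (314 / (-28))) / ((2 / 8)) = 314077 / 9577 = 32.79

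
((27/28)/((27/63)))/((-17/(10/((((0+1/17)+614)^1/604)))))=-13590/10439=-1.30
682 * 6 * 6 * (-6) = -147312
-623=-623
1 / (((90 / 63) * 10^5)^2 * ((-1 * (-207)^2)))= -49 / 42849000000000000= -0.00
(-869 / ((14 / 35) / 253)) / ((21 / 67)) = -73652095 / 42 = -1753621.31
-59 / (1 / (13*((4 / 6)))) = -1534 / 3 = -511.33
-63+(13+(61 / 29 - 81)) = -3738 / 29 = -128.90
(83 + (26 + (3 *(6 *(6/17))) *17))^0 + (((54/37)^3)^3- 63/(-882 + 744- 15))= 69492282264408696/2209349576516309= 31.45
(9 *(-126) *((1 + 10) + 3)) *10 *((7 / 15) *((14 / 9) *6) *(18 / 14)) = -889056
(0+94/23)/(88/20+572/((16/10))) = 20/1771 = 0.01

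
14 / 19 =0.74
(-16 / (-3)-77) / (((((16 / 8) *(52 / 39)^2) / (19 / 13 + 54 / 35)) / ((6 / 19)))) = -529029 / 27664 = -19.12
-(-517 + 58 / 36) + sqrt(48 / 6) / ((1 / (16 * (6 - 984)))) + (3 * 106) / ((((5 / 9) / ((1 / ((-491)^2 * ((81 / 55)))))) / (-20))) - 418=-44161.87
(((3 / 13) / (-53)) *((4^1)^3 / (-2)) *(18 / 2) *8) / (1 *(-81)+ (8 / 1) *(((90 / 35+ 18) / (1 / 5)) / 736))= -123648 / 984581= -0.13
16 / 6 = 8 / 3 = 2.67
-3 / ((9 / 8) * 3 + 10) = -24 / 107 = -0.22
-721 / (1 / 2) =-1442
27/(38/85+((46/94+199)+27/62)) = 6687630/49630117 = 0.13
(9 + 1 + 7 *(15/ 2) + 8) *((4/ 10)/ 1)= 141/ 5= 28.20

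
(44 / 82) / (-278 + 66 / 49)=-539 / 277898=-0.00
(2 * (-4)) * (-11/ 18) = 4.89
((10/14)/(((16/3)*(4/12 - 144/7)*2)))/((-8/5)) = 0.00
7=7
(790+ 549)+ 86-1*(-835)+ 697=2957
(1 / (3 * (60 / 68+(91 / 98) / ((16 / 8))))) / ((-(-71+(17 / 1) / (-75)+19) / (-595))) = -7080500 / 2510797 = -2.82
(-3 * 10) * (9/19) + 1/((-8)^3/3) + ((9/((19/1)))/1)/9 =-137785/9728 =-14.16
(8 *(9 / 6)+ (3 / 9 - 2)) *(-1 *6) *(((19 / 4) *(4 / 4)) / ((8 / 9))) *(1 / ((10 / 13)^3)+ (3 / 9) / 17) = -199754049 / 272000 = -734.39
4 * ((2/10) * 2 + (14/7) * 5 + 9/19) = 4132/95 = 43.49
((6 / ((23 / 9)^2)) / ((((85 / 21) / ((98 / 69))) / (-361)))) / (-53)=2.20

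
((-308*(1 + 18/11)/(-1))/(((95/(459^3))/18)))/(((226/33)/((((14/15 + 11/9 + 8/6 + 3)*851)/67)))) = 643902983322218928/3596225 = 179049693309.57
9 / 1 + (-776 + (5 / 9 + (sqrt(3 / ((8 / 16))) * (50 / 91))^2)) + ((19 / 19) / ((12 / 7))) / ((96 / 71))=-764.20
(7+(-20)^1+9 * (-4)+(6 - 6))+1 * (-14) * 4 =-105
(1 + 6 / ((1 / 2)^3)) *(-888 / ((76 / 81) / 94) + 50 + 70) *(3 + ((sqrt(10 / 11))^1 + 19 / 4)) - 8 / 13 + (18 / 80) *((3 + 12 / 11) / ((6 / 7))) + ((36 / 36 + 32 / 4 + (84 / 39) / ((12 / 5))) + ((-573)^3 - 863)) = -28935622072415 / 130416 - 82713372 *sqrt(110) / 209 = -226022461.16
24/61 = 0.39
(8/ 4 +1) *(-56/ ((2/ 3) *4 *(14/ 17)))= -153/ 2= -76.50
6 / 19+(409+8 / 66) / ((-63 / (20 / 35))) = -938758 / 276507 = -3.40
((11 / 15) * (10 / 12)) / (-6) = -11 / 108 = -0.10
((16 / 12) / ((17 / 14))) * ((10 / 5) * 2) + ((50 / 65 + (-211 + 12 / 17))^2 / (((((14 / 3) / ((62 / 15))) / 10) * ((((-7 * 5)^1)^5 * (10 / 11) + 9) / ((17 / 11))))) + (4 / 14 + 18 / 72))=623022606507103 / 126752067483132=4.92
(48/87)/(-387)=-16/11223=-0.00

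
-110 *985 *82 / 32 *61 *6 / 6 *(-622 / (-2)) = -42137910925 / 8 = -5267238865.62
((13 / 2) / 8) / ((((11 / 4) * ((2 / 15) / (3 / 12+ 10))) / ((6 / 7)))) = 23985 / 1232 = 19.47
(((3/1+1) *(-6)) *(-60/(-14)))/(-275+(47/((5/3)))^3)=-45000/9690961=-0.00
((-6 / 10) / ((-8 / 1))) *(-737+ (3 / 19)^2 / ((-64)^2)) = -3269308389 / 59146240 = -55.27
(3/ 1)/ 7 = 3/ 7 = 0.43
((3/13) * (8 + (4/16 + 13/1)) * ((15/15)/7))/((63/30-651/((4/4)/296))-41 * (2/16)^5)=-10444800/2872958159071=-0.00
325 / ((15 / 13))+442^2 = 586937 / 3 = 195645.67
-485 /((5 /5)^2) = -485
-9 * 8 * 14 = -1008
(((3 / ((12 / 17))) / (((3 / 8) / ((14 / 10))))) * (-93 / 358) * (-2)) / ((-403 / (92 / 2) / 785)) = -1718836 / 2327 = -738.65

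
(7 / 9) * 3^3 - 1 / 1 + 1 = 21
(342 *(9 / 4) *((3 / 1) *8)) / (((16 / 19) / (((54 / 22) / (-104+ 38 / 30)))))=-523.98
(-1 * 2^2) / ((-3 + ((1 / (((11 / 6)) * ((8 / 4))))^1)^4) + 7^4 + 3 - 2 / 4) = -117128 / 70291603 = -0.00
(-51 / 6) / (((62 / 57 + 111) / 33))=-31977 / 12778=-2.50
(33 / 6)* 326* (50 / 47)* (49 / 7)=627550 / 47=13352.13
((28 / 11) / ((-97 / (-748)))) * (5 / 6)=4760 / 291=16.36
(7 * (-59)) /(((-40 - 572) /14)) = 2891 /306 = 9.45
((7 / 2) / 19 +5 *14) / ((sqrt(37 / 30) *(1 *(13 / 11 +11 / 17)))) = 166243 *sqrt(1110) / 160284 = 34.56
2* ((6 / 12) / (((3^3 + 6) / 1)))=1 / 33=0.03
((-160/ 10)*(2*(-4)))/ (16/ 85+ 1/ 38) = 413440/ 693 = 596.59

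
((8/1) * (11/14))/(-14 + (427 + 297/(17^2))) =6358/418789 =0.02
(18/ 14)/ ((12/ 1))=3/ 28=0.11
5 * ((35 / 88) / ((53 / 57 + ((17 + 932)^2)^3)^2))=22743 / 6102206834065911004099375373723010555232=0.00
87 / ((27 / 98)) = 2842 / 9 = 315.78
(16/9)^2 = 256/81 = 3.16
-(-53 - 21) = 74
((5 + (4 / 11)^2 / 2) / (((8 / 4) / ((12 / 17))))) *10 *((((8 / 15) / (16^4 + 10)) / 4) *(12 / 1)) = 29424 / 67414061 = 0.00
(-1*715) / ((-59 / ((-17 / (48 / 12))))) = -12155 / 236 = -51.50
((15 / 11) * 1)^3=3375 / 1331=2.54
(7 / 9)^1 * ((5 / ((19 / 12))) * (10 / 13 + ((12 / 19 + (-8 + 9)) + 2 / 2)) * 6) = 235200 / 4693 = 50.12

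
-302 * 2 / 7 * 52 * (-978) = 30717024 / 7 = 4388146.29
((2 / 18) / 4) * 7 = 7 / 36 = 0.19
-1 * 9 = -9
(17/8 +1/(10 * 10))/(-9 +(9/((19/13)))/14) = -56791/227700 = -0.25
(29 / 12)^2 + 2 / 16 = 859 / 144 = 5.97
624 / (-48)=-13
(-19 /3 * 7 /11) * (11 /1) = -133 /3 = -44.33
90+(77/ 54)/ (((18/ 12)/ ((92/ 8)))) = 16351/ 162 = 100.93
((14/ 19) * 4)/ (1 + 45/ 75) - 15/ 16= 275/ 304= 0.90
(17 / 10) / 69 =17 / 690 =0.02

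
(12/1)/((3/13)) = 52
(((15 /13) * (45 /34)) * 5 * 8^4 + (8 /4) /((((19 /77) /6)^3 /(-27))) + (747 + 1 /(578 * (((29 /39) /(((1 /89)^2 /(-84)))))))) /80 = -246736376175894757963 /26519053722412160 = -9304.12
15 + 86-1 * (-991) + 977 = 2069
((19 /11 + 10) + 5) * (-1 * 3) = -552 /11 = -50.18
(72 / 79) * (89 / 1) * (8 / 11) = 51264 / 869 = 58.99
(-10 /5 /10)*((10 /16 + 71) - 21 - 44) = -53 /40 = -1.32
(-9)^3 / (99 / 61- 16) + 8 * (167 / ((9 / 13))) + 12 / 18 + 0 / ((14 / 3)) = 15637219 / 7893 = 1981.15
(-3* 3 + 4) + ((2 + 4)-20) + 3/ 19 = -358/ 19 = -18.84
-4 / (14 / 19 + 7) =-76 / 147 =-0.52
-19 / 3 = -6.33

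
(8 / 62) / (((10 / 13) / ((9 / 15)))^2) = 0.08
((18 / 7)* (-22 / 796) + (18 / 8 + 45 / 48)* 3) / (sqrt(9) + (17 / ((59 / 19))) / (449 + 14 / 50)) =8761770810 / 2780621627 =3.15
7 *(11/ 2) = 77/ 2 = 38.50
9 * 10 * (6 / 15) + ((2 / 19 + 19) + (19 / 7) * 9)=10578 / 133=79.53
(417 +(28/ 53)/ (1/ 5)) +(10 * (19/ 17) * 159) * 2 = 3580357/ 901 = 3973.76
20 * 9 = 180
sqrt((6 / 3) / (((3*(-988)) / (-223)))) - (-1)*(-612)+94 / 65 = -39686 / 65+sqrt(330486) / 1482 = -610.17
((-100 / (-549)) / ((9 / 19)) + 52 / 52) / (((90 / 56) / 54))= 383096 / 8235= 46.52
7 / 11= 0.64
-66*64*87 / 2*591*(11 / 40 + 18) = -9922658328 / 5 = -1984531665.60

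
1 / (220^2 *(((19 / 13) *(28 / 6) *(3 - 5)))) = -39 / 25748800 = -0.00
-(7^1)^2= -49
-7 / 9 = -0.78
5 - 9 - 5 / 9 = -41 / 9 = -4.56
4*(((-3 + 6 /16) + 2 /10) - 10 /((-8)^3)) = -3079 /320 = -9.62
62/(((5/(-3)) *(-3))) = 62/5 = 12.40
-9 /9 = -1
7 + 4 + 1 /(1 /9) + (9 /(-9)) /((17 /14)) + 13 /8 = 2829 /136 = 20.80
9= 9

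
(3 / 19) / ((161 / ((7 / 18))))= 1 / 2622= 0.00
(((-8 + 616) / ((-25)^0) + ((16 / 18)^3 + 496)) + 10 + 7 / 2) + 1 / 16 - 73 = 12191969 / 11664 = 1045.26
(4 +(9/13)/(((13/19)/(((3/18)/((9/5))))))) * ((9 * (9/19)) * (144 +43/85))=1376641791/545870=2521.92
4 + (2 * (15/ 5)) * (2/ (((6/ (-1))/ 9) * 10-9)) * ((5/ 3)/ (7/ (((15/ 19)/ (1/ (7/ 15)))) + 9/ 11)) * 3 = 19502/ 5123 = 3.81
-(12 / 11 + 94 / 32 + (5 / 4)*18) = -4669 / 176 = -26.53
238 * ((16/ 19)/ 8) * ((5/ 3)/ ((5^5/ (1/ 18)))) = 238/ 320625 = 0.00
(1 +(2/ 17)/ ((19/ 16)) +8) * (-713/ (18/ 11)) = -23050577/ 5814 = -3964.67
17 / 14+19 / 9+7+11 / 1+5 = 3317 / 126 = 26.33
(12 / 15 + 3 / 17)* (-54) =-4482 / 85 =-52.73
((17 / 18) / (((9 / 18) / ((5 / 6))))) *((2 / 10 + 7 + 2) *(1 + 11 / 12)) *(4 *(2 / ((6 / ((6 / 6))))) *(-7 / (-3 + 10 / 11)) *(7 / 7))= 123.90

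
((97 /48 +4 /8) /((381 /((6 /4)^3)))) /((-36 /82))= -4961 /97536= -0.05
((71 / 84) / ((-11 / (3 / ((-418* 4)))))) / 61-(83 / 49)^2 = -2.87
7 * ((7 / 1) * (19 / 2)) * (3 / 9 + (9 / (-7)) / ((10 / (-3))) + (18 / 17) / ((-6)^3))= 678167 / 2040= 332.43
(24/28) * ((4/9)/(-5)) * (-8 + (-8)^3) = 832/21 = 39.62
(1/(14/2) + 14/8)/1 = 53/28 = 1.89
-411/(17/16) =-6576/17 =-386.82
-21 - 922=-943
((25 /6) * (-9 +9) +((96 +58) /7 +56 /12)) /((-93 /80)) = -6400 /279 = -22.94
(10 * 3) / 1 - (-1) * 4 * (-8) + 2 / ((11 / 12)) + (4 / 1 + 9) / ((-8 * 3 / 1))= -95 / 264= -0.36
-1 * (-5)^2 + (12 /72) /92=-13799 /552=-25.00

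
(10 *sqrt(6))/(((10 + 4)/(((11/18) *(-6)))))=-55 *sqrt(6)/21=-6.42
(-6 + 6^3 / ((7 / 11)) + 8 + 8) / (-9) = -2446 / 63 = -38.83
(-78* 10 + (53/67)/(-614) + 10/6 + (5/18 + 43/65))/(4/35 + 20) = -32740024667/847113696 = -38.65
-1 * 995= -995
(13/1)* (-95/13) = -95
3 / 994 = 0.00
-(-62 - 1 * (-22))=40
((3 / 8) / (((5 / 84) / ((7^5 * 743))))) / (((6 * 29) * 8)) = 262239621 / 4640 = 56517.16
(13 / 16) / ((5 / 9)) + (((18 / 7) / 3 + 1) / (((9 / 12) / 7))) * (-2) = -7969 / 240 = -33.20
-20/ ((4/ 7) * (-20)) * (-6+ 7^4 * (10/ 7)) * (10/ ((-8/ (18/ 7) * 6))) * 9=-28890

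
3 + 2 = 5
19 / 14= 1.36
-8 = -8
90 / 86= 45 / 43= 1.05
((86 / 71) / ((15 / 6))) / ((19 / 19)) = 172 / 355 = 0.48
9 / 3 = 3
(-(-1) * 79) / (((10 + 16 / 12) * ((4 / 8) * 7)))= 237 / 119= 1.99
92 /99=0.93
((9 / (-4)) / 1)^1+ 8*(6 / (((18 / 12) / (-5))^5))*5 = -32000729 / 324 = -98767.68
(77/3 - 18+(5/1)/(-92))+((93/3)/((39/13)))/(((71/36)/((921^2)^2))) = 73873817594033603/19596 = 3769841681671.44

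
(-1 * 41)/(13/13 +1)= -41/2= -20.50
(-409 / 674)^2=167281 / 454276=0.37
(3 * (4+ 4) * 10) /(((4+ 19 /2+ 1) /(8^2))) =30720 /29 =1059.31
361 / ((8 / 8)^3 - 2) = -361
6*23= 138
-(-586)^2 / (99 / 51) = -5837732 / 33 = -176900.97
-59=-59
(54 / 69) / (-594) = -0.00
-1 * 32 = -32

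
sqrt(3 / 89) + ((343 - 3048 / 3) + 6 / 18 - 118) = -2372 / 3 + sqrt(267) / 89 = -790.48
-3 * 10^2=-300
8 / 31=0.26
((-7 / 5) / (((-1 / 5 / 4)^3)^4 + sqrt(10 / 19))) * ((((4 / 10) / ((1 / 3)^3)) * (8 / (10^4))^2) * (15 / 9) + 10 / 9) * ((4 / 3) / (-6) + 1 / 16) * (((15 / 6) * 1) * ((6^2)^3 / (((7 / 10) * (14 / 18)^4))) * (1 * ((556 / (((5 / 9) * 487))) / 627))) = -1963808192140809338880000 / 11417523080154074074074074074072781053 + 8043758355008755052052480000000000000000 * sqrt(190) / 216932938522927407407407407407382840007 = 511.11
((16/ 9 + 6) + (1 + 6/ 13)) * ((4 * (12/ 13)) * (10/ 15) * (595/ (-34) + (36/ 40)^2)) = -379.58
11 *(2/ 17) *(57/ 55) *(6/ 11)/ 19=36/ 935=0.04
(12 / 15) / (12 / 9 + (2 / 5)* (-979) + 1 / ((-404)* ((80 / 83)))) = -77568 / 37840505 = -0.00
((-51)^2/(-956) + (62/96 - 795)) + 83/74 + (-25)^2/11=-3451098533/4669104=-739.14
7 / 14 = 1 / 2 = 0.50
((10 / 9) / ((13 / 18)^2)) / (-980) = -18 / 8281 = -0.00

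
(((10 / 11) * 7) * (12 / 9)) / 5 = 56 / 33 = 1.70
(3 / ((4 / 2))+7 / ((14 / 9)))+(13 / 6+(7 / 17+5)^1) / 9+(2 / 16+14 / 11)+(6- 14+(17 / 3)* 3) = 696349 / 40392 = 17.24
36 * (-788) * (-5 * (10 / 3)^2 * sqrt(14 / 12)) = 788000 * sqrt(42) / 3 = 1702274.56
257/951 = 0.27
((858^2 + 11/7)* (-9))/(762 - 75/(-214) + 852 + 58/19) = -17143154586/4184957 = -4096.38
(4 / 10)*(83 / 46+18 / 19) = 481 / 437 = 1.10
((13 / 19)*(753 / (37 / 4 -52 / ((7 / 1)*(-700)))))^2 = 2300746749210000 / 743325038569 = 3095.21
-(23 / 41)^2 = -529 / 1681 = -0.31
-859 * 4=-3436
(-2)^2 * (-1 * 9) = -36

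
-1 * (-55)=55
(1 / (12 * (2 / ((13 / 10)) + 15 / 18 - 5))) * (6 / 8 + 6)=-351 / 1640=-0.21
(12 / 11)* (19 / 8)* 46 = 1311 / 11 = 119.18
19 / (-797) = -19 / 797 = -0.02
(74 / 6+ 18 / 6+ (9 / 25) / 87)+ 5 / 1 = 44234 / 2175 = 20.34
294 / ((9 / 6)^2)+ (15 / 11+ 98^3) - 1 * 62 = 31061647 / 33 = 941262.03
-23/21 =-1.10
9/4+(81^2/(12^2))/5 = 909/80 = 11.36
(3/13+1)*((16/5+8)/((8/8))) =896/65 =13.78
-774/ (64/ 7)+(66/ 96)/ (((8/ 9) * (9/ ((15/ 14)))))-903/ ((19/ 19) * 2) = -960627/ 1792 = -536.06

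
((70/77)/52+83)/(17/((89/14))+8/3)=6339381/407836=15.54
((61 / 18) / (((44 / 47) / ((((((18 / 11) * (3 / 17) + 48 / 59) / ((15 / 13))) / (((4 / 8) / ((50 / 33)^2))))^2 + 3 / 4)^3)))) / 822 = 4409534412391427236364437605370791843026860339666481 / 125344695810574334654487213306647891347641294849024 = 35.18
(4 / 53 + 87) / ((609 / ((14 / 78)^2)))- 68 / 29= -1262519 / 539487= -2.34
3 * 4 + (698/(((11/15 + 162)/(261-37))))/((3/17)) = 13319212/2441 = 5456.46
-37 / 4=-9.25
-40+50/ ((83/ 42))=-1220/ 83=-14.70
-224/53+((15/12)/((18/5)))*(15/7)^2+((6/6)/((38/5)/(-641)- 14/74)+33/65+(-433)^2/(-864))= -9620094974201/42927786720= -224.10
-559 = -559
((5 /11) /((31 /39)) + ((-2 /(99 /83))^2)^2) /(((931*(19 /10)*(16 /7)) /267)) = 11232779872645 /20066722569432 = 0.56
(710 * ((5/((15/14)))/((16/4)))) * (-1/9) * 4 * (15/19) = -49700/171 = -290.64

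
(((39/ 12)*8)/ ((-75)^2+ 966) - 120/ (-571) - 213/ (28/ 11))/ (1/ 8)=-1353111950/ 2026479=-667.72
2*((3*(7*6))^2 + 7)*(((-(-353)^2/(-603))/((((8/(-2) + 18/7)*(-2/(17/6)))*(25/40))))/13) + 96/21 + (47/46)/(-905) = 27453380392095787/34265444850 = 801197.26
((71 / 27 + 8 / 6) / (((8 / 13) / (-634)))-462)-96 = -501211 / 108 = -4640.84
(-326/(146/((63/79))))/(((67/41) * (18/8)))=-187124/386389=-0.48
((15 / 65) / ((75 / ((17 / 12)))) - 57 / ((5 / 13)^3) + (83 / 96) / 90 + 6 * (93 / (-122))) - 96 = -188826487501 / 171288000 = -1102.39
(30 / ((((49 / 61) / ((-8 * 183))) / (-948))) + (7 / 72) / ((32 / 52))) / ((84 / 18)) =1462928122219 / 131712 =11107022.31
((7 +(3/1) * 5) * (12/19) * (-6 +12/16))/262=-693/2489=-0.28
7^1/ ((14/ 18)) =9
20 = 20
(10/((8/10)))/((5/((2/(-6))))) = -0.83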